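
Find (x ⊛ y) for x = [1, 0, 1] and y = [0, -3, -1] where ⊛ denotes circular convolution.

(x ⊛ y)[n] = Σ(m=0 to 2) x[m] · y[(n-m) mod 3]

Computing each output sample:
(x ⊛ y)[0] = -3
(x ⊛ y)[1] = -4
(x ⊛ y)[2] = -1

x ⊛ y = [-3, -4, -1]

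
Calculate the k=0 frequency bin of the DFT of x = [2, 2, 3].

X[0] = Σ(n=0 to 2) x[n] · ω_3^0 = Σ x[n]
= (2) + (2) + (3)

X[0] = 7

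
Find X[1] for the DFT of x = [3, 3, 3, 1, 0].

X[1] = Σ(n=0 to 4) x[n] · ω_5^(1n) where ω_5 = e^(-2πi/5)
= (3)·ω_5^0 + (3)·ω_5^1 + (3)·ω_5^2 + (1)·ω_5^3 + (0)·ω_5^4

X[1] = 0.6910-4.0287i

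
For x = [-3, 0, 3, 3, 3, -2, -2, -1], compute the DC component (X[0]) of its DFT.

X[0] = Σ(n=0 to 7) x[n] · ω_8^0 = Σ x[n]
= (-3) + (0) + (3) + (3) + (3) + (-2) + (-2) + (-1)

X[0] = 1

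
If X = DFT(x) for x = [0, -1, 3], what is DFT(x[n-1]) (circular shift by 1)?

Time shift by 1: X_shifted[k] = ω_3^(1k) · X[k]
Shifted x = [3, 0, -1]

DFT(x[n-1]) = [2, 3.5000-0.8660i, 3.5000+0.8660i]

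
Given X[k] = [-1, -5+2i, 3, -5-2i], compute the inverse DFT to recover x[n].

x[n] = (1/4) Σ(k=0 to 3) X[k] · e^(2πikn/4)

Computing each x[n]:
x[0] = -2
x[1] = -2
x[2] = 3
x[3] = 0

x = [-2, -2, 3, 0]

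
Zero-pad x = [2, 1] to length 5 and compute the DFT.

Original 2-point DFT: [3, 1]
Zero-padded 5-point DFT provides frequency interpolation.

DFT_5([x, 0, ...]) = [3, 2.3090-0.9511i, 1.1910-0.5878i, 1.1910+0.5878i, 2.3090+0.9511i]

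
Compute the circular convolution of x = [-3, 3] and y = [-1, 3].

(x ⊛ y)[n] = Σ(m=0 to 1) x[m] · y[(n-m) mod 2]

Computing each output sample:
(x ⊛ y)[0] = 12
(x ⊛ y)[1] = -12

x ⊛ y = [12, -12]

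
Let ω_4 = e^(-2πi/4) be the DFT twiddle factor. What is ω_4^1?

ω_4^1 = e^(-2πi·1/4)
= cos(-2π·1/4) + i·sin(-2π·1/4)
= cos(-2π/4) + i·sin(-2π/4)

ω_4^1 = cos(-2π/4) + i·sin(-2π/4) = -1i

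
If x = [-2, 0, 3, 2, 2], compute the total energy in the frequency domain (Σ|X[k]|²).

Parseval: Σ|x[n]|² = (1/N)Σ|X[k]|², so Σ|X[k]|² = N·Σ|x[n]|² = 5·21.0000

Σ|X[k]|² = N·Σ|x[n]|² = 5·21.0000 = 105.0000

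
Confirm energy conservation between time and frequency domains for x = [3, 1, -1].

Time domain:
Σ|x[n]|² = |3|² + |1|² + |-1|² = 11.0000

Frequency domain:
(1/3)Σ|X[k]|² = (1/3)(|3|² + |3.0000-1.7321i|² + |3.0000+1.7321i|²) = (1/3)·33.0000 = 11.0000

Both sides agree, confirming Parseval's theorem.

Σ|x[n]|² = (1/N)Σ|X[k]|² = 11.0000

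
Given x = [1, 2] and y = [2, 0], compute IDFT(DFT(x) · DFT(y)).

(x ⊛ y)[n] = Σ(m=0 to 1) x[m] · y[(n-m) mod 2]

Computing each output sample:
(x ⊛ y)[0] = 2
(x ⊛ y)[1] = 4

x ⊛ y = [2, 4]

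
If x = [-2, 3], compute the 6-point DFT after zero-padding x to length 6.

Original 2-point DFT: [1, -5]
Zero-padded 6-point DFT provides frequency interpolation.

DFT_6([x, 0, ...]) = [1, -0.5000-2.5981i, -3.5000-2.5981i, -5, -3.5000+2.5981i, -0.5000+2.5981i]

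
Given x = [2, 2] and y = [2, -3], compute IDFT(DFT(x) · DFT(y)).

(x ⊛ y)[n] = Σ(m=0 to 1) x[m] · y[(n-m) mod 2]

Computing each output sample:
(x ⊛ y)[0] = -2
(x ⊛ y)[1] = -2

x ⊛ y = [-2, -2]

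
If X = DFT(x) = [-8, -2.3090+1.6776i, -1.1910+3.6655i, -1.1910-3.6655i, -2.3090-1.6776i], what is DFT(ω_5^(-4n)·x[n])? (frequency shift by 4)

Modulation property: DFT(ω_5^(-4n)·x[n]) = X[(k-4) mod 5], so circularly shift X by 4 positions.

X[k-4] = [-2.3090+1.6776i, -1.1910+3.6655i, -1.1910-3.6655i, -2.3090-1.6776i, -8]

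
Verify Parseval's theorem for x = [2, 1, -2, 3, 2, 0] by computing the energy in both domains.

Time domain:
Σ|x[n]|² = |2|² + |1|² + |-2|² + |3|² + |2|² + |0|² = 22.0000

Frequency domain:
(1/6)Σ|X[k]|² = (1/6)(|6|² + |-0.5000+2.5981i|² + |4.5000-4.3301i|² + |-2|² + |4.5000+4.3301i|² + |-0.5000-2.5981i|²) = (1/6)·132.0000 = 22.0000

Both sides agree, confirming Parseval's theorem.

Σ|x[n]|² = (1/N)Σ|X[k]|² = 22.0000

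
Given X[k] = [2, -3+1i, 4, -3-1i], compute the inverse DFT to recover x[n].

x[n] = (1/4) Σ(k=0 to 3) X[k] · e^(2πikn/4)

Computing each x[n]:
x[0] = 0
x[1] = -1
x[2] = 3
x[3] = 0

x = [0, -1, 3, 0]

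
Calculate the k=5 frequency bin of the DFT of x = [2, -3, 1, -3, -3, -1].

X[5] = Σ(n=0 to 5) x[n] · ω_6^(5n) where ω_6 = e^(-2πi/6)
= (2)·ω_6^0 + (-3)·ω_6^5 + (1)·ω_6^10 + (-3)·ω_6^15 + (-3)·ω_6^20 + (-1)·ω_6^25

X[5] = 4.0000+1.7321i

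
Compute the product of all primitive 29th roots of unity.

The primitive 29th roots of unity are ω_29^k for k coprime to 29: k ∈ {1, 2, 3, 4, 5, 6, 7, 8, 9, 10, 11, 12, 13, 14, 15, 16, 17, 18, 19, 20, 21, 22, 23, 24, 25, 26, 27, 28}
Their product equals the constant term of the cyclotomic polynomial Φ_29(x) up to sign.
For n ≥ 3, the product of all primitive nth roots of unity is 1. (For n=1 it is 1; for n=2 it is -1.)

1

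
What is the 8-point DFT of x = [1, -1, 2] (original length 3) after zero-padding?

Original 3-point DFT: [2, 0.5000+2.5981i, 0.5000-2.5981i]
Zero-padded 8-point DFT provides frequency interpolation.

DFT_8([x, 0, ...]) = [2, 0.2929-1.2929i, -1+1i, 1.7071+2.7071i, 4, 1.7071-2.7071i, -1-1i, 0.2929+1.2929i]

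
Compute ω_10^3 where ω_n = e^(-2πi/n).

ω_10^3 = e^(-2πi·3/10)
= cos(-2π·3/10) + i·sin(-2π·3/10)
= cos(-6π/10) + i·sin(-6π/10)

ω_10^3 = cos(-6π/10) + i·sin(-6π/10) = -0.3090-0.9511i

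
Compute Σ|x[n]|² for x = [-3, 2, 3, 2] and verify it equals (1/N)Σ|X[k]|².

Time domain:
Σ|x[n]|² = |-3|² + |2|² + |3|² + |2|² = 26.0000

Frequency domain:
(1/4)Σ|X[k]|² = (1/4)(|4|² + |-6|² + |-4|² + |-6|²) = (1/4)·104.0000 = 26.0000

Both sides agree, confirming Parseval's theorem.

Σ|x[n]|² = (1/N)Σ|X[k]|² = 26.0000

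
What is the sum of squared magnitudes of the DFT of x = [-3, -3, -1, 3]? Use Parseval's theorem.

Parseval: Σ|x[n]|² = (1/N)Σ|X[k]|², so Σ|X[k]|² = N·Σ|x[n]|² = 4·28.0000

Σ|X[k]|² = N·Σ|x[n]|² = 4·28.0000 = 112.0000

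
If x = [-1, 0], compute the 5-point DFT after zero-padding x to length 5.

Original 2-point DFT: [-1, -1]
Zero-padded 5-point DFT provides frequency interpolation.

DFT_5([x, 0, ...]) = [-1, -1, -1, -1, -1]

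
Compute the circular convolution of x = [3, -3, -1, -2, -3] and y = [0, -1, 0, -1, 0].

(x ⊛ y)[n] = Σ(m=0 to 4) x[m] · y[(n-m) mod 5]

Computing each output sample:
(x ⊛ y)[0] = 4
(x ⊛ y)[1] = -1
(x ⊛ y)[2] = 6
(x ⊛ y)[3] = -2
(x ⊛ y)[4] = 5

x ⊛ y = [4, -1, 6, -2, 5]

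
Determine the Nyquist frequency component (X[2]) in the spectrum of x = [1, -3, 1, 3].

X[2] = Σ(n=0 to 3) x[n] · ω_4^(2n) where ω_4 = e^(-2πi/4)
= (1)·ω_4^0 + (-3)·ω_4^2 + (1)·ω_4^4 + (3)·ω_4^6

X[2] = 2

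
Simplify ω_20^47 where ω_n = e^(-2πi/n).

Since ω_20^20 = 1, powers reduce modulo 20.
47 mod 20 = 7
So ω_20^47 = ω_20^7 = e^(-2πi·7/20)

ω_20^47 = ω_20^7 = -0.5878-0.8090i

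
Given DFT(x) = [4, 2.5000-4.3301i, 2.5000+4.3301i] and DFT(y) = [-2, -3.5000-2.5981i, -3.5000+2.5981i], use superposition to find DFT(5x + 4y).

By linearity: DFT(5x + 4y) = 5·DFT(x) + 4·DFT(y)
= 5·[4, 2.5000-4.3301i, 2.5000+4.3301i] + 4·[-2, -3.5000-2.5981i, -3.5000+2.5981i]

Computing element-wise:
Z[0] = 5·(4) + 4·(-2) = 12
Z[1] = 5·(2.5000-4.3301i) + 4·(-3.5000-2.5981i) = -1.5000-32.0429i
Z[2] = 5·(2.5000+4.3301i) + 4·(-3.5000+2.5981i) = -1.5000+32.0429i

DFT(5x + 4y) = 5·X + 4·Y = [12, -1.5000-32.0429i, -1.5000+32.0429i]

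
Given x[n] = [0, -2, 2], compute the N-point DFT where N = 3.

X[k] = Σ(n=0 to 2) x[n] · ω_3^(nk)
where ω_3 = e^(-2πi/3)

Computing each X[k]:
X[0] = 0
X[1] = 3.4641i
X[2] = -3.4641i

X = [0, 3.4641i, -3.4641i]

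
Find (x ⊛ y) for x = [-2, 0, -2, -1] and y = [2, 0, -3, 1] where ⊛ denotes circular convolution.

(x ⊛ y)[n] = Σ(m=0 to 3) x[m] · y[(n-m) mod 4]

Computing each output sample:
(x ⊛ y)[0] = 2
(x ⊛ y)[1] = 1
(x ⊛ y)[2] = 1
(x ⊛ y)[3] = -4

x ⊛ y = [2, 1, 1, -4]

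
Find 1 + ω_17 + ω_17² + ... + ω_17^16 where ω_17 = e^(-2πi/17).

Sum of all nth roots of unity equals 0 for n > 1 (geometric series with r ≠ 1).

0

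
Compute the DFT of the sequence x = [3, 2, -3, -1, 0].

X[k] = Σ(n=0 to 4) x[n] · ω_5^(nk)
where ω_5 = e^(-2πi/5)

Computing each X[k]:
X[0] = 1
X[1] = 6.8541-0.7265i
X[2] = 0.1459-3.0777i
X[3] = 0.1459+3.0777i
X[4] = 6.8541+0.7265i

X = [1, 6.8541-0.7265i, 0.1459-3.0777i, 0.1459+3.0777i, 6.8541+0.7265i]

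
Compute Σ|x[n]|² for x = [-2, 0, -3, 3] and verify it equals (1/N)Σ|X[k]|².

Time domain:
Σ|x[n]|² = |-2|² + |0|² + |-3|² + |3|² = 22.0000

Frequency domain:
(1/4)Σ|X[k]|² = (1/4)(|-2|² + |1+3i|² + |-8|² + |1-3i|²) = (1/4)·88.0000 = 22.0000

Both sides agree, confirming Parseval's theorem.

Σ|x[n]|² = (1/N)Σ|X[k]|² = 22.0000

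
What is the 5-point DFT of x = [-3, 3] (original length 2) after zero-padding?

Original 2-point DFT: [0, -6]
Zero-padded 5-point DFT provides frequency interpolation.

DFT_5([x, 0, ...]) = [0, -2.0729-2.8532i, -5.4271-1.7634i, -5.4271+1.7634i, -2.0729+2.8532i]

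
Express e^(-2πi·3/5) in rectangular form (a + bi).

ω_5^3 = e^(-2πi·3/5)
= cos(-2π·3/5) + i·sin(-2π·3/5)
= cos(-6π/5) + i·sin(-6π/5)

ω_5^3 = cos(-6π/5) + i·sin(-6π/5) = -0.8090+0.5878i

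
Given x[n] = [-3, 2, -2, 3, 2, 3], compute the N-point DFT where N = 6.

X[k] = Σ(n=0 to 5) x[n] · ω_6^(nk)
where ω_6 = e^(-2πi/6)

Computing each X[k]:
X[0] = 5
X[1] = -3.5000+4.3301i
X[2] = -2.5000-2.5981i
X[3] = -11
X[4] = -2.5000+2.5981i
X[5] = -3.5000-4.3301i

X = [5, -3.5000+4.3301i, -2.5000-2.5981i, -11, -2.5000+2.5981i, -3.5000-4.3301i]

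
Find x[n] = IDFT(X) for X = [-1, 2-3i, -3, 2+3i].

x[n] = (1/4) Σ(k=0 to 3) X[k] · e^(2πikn/4)

Computing each x[n]:
x[0] = 0
x[1] = 2
x[2] = -2
x[3] = -1

x = [0, 2, -2, -1]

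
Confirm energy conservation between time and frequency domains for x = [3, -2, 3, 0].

Time domain:
Σ|x[n]|² = |3|² + |-2|² + |3|² + |0|² = 22.0000

Frequency domain:
(1/4)Σ|X[k]|² = (1/4)(|4|² + |2i|² + |8|² + |-2i|²) = (1/4)·88.0000 = 22.0000

Both sides agree, confirming Parseval's theorem.

Σ|x[n]|² = (1/N)Σ|X[k]|² = 22.0000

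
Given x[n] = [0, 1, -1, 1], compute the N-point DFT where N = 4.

X[k] = Σ(n=0 to 3) x[n] · ω_4^(nk)
where ω_4 = e^(-2πi/4)

Computing each X[k]:
X[0] = 1
X[1] = 1
X[2] = -3
X[3] = 1

X = [1, 1, -3, 1]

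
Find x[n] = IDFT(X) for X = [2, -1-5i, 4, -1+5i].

x[n] = (1/4) Σ(k=0 to 3) X[k] · e^(2πikn/4)

Computing each x[n]:
x[0] = 1
x[1] = 2
x[2] = 2
x[3] = -3

x = [1, 2, 2, -3]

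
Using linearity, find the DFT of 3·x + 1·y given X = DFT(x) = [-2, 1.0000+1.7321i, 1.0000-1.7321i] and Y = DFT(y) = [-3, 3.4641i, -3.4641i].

By linearity: DFT(3x + 1y) = 3·DFT(x) + 1·DFT(y)
= 3·[-2, 1.0000+1.7321i, 1.0000-1.7321i] + 1·[-3, 3.4641i, -3.4641i]

Computing element-wise:
Z[0] = 3·(-2) + 1·(-3) = -9
Z[1] = 3·(1.0000+1.7321i) + 1·(3.4641i) = 3.0000+8.6604i
Z[2] = 3·(1.0000-1.7321i) + 1·(-3.4641i) = 3.0000-8.6604i

DFT(3x + 1y) = 3·X + 1·Y = [-9, 3.0000+8.6604i, 3.0000-8.6604i]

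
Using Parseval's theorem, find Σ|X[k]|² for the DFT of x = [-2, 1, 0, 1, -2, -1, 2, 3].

Parseval: Σ|x[n]|² = (1/N)Σ|X[k]|², so Σ|X[k]|² = N·Σ|x[n]|² = 8·24.0000

Σ|X[k]|² = N·Σ|x[n]|² = 8·24.0000 = 192.0000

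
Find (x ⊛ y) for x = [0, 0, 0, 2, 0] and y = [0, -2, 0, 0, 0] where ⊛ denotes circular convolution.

(x ⊛ y)[n] = Σ(m=0 to 4) x[m] · y[(n-m) mod 5]

Computing each output sample:
(x ⊛ y)[0] = 0
(x ⊛ y)[1] = 0
(x ⊛ y)[2] = 0
(x ⊛ y)[3] = 0
(x ⊛ y)[4] = -4

x ⊛ y = [0, 0, 0, 0, -4]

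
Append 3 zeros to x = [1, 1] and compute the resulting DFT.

Original 2-point DFT: [2, 0]
Zero-padded 5-point DFT provides frequency interpolation.

DFT_5([x, 0, ...]) = [2, 1.3090-0.9511i, 0.1910-0.5878i, 0.1910+0.5878i, 1.3090+0.9511i]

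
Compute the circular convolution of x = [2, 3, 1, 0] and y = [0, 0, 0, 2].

(x ⊛ y)[n] = Σ(m=0 to 3) x[m] · y[(n-m) mod 4]

Computing each output sample:
(x ⊛ y)[0] = 6
(x ⊛ y)[1] = 2
(x ⊛ y)[2] = 0
(x ⊛ y)[3] = 4

x ⊛ y = [6, 2, 0, 4]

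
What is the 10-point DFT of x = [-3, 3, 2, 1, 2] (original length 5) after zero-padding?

Original 5-point DFT: [5, -3.8820-1.5388i, -6.1180+0.3633i, -6.1180-0.3633i, -3.8820+1.5388i]
Zero-padded 10-point DFT provides frequency interpolation.

DFT_10([x, 0, ...]) = [5, -1.8820-5.7921i, -3.8820-1.5388i, -4.1180-2.9919i, -6.1180+0.3633i, -3, -6.1180-0.3633i, -4.1180+2.9919i, -3.8820+1.5388i, -1.8820+5.7921i]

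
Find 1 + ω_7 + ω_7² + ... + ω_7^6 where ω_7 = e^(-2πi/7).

Sum of all nth roots of unity equals 0 for n > 1 (geometric series with r ≠ 1).

0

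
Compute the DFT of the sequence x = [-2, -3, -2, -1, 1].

X[k] = Σ(n=0 to 4) x[n] · ω_5^(nk)
where ω_5 = e^(-2πi/5)

Computing each X[k]:
X[0] = -7
X[1] = -0.1910+4.3920i
X[2] = -1.3090+1.4001i
X[3] = -1.3090-1.4001i
X[4] = -0.1910-4.3920i

X = [-7, -0.1910+4.3920i, -1.3090+1.4001i, -1.3090-1.4001i, -0.1910-4.3920i]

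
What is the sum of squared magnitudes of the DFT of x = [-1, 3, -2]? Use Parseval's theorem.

Parseval: Σ|x[n]|² = (1/N)Σ|X[k]|², so Σ|X[k]|² = N·Σ|x[n]|² = 3·14.0000

Σ|X[k]|² = N·Σ|x[n]|² = 3·14.0000 = 42.0000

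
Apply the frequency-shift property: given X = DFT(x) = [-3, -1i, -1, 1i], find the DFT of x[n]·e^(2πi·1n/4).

Modulation property: DFT(ω_4^(-1n)·x[n]) = X[(k-1) mod 4], so circularly shift X by 1 positions.

X[k-1] = [1i, -3, -1i, -1]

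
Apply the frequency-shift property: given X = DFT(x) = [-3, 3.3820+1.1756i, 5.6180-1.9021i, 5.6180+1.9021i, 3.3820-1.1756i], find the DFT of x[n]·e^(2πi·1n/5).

Modulation property: DFT(ω_5^(-1n)·x[n]) = X[(k-1) mod 5], so circularly shift X by 1 positions.

X[k-1] = [3.3820-1.1756i, -3, 3.3820+1.1756i, 5.6180-1.9021i, 5.6180+1.9021i]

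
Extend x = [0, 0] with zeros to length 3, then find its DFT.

Original 2-point DFT: [0, 0]
Zero-padded 3-point DFT provides frequency interpolation.

DFT_3([x, 0, ...]) = [0, 0, 0]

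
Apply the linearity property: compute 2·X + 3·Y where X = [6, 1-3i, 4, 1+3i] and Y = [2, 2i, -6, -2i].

By linearity: DFT(2x + 3y) = 2·DFT(x) + 3·DFT(y)
= 2·[6, 1-3i, 4, 1+3i] + 3·[2, 2i, -6, -2i]

Computing element-wise:
Z[0] = 2·(6) + 3·(2) = 18
Z[1] = 2·(1-3i) + 3·(2i) = 2
Z[2] = 2·(4) + 3·(-6) = -10
Z[3] = 2·(1+3i) + 3·(-2i) = 2

DFT(2x + 3y) = 2·X + 3·Y = [18, 2, -10, 2]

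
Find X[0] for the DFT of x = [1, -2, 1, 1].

X[0] = Σ(n=0 to 3) x[n] · ω_4^0 = Σ x[n]
= (1) + (-2) + (1) + (1)

X[0] = 1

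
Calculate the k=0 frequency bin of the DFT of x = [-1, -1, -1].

X[0] = Σ(n=0 to 2) x[n] · ω_3^0 = Σ x[n]
= (-1) + (-1) + (-1)

X[0] = -3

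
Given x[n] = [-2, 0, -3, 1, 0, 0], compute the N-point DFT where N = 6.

X[k] = Σ(n=0 to 5) x[n] · ω_6^(nk)
where ω_6 = e^(-2πi/6)

Computing each X[k]:
X[0] = -4
X[1] = -1.5000+2.5981i
X[2] = 0.5000-2.5981i
X[3] = -6
X[4] = 0.5000+2.5981i
X[5] = -1.5000-2.5981i

X = [-4, -1.5000+2.5981i, 0.5000-2.5981i, -6, 0.5000+2.5981i, -1.5000-2.5981i]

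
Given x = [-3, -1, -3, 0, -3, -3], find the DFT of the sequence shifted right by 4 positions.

Time shift by 4: X_shifted[k] = ω_6^(4k) · X[k]
Shifted x = [-3, 0, -3, -3, -3, -1]

DFT(x[n-4]) = [-13, 2.5000-0.8660i, -2.5000-0.8660i, -5, -2.5000+0.8660i, 2.5000+0.8660i]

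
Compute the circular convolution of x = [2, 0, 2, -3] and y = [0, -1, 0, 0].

(x ⊛ y)[n] = Σ(m=0 to 3) x[m] · y[(n-m) mod 4]

Computing each output sample:
(x ⊛ y)[0] = 3
(x ⊛ y)[1] = -2
(x ⊛ y)[2] = 0
(x ⊛ y)[3] = -2

x ⊛ y = [3, -2, 0, -2]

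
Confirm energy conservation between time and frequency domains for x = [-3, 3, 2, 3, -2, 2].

Time domain:
Σ|x[n]|² = |-3|² + |3|² + |2|² + |3|² + |-2|² + |2|² = 39.0000

Frequency domain:
(1/6)Σ|X[k]|² = (1/6)(|5|² + |-3.5000-4.3301i|² + |-2.5000+2.5981i|² + |-11|² + |-2.5000-2.5981i|² + |-3.5000+4.3301i|²) = (1/6)·234.0000 = 39.0000

Both sides agree, confirming Parseval's theorem.

Σ|x[n]|² = (1/N)Σ|X[k]|² = 39.0000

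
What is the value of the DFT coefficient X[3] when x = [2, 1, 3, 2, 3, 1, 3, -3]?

X[3] = Σ(n=0 to 7) x[n] · ω_8^(3n) where ω_8 = e^(-2πi/8)
= (2)·ω_8^0 + (1)·ω_8^3 + (3)·ω_8^6 + (2)·ω_8^9 + (3)·ω_8^12 + (1)·ω_8^15 + (3)·ω_8^18 + (-3)·ω_8^21

X[3] = 2.5355-3.5355i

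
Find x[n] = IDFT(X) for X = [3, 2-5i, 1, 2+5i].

x[n] = (1/4) Σ(k=0 to 3) X[k] · e^(2πikn/4)

Computing each x[n]:
x[0] = 2
x[1] = 3
x[2] = 0
x[3] = -2

x = [2, 3, 0, -2]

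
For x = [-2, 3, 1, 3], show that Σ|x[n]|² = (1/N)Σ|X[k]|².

Time domain:
Σ|x[n]|² = |-2|² + |3|² + |1|² + |3|² = 23.0000

Frequency domain:
(1/4)Σ|X[k]|² = (1/4)(|5|² + |-3|² + |-7|² + |-3|²) = (1/4)·92.0000 = 23.0000

Both sides agree, confirming Parseval's theorem.

Σ|x[n]|² = (1/N)Σ|X[k]|² = 23.0000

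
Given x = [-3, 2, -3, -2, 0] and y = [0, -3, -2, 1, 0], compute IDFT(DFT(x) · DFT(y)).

(x ⊛ y)[n] = Σ(m=0 to 4) x[m] · y[(n-m) mod 5]

Computing each output sample:
(x ⊛ y)[0] = 1
(x ⊛ y)[1] = 7
(x ⊛ y)[2] = 0
(x ⊛ y)[3] = 2
(x ⊛ y)[4] = 14

x ⊛ y = [1, 7, 0, 2, 14]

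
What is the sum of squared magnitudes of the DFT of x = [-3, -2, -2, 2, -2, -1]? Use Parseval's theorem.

Parseval: Σ|x[n]|² = (1/N)Σ|X[k]|², so Σ|X[k]|² = N·Σ|x[n]|² = 6·26.0000

Σ|X[k]|² = N·Σ|x[n]|² = 6·26.0000 = 156.0000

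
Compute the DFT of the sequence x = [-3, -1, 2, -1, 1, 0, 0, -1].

X[k] = Σ(n=0 to 7) x[n] · ω_8^(nk)
where ω_8 = e^(-2πi/8)

Computing each X[k]:
X[0] = -3
X[1] = -4.7071-1.2929i
X[2] = -4-1i
X[3] = -3.2929+2.7071i
X[4] = 3
X[5] = -3.2929-2.7071i
X[6] = -4+1i
X[7] = -4.7071+1.2929i

X = [-3, -4.7071-1.2929i, -4-1i, -3.2929+2.7071i, 3, -3.2929-2.7071i, -4+1i, -4.7071+1.2929i]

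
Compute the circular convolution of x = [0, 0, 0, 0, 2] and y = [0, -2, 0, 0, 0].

(x ⊛ y)[n] = Σ(m=0 to 4) x[m] · y[(n-m) mod 5]

Computing each output sample:
(x ⊛ y)[0] = -4
(x ⊛ y)[1] = 0
(x ⊛ y)[2] = 0
(x ⊛ y)[3] = 0
(x ⊛ y)[4] = 0

x ⊛ y = [-4, 0, 0, 0, 0]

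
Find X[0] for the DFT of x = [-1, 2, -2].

X[0] = Σ(n=0 to 2) x[n] · ω_3^0 = Σ x[n]
= (-1) + (2) + (-2)

X[0] = -1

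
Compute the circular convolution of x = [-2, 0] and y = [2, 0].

(x ⊛ y)[n] = Σ(m=0 to 1) x[m] · y[(n-m) mod 2]

Computing each output sample:
(x ⊛ y)[0] = -4
(x ⊛ y)[1] = 0

x ⊛ y = [-4, 0]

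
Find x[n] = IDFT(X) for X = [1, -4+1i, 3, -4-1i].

x[n] = (1/4) Σ(k=0 to 3) X[k] · e^(2πikn/4)

Computing each x[n]:
x[0] = -1
x[1] = -1
x[2] = 3
x[3] = 0

x = [-1, -1, 3, 0]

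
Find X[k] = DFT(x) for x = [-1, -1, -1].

X[k] = Σ(n=0 to 2) x[n] · ω_3^(nk)
where ω_3 = e^(-2πi/3)

Computing each X[k]:
X[0] = -3
X[1] = 0
X[2] = 0

X = [-3, 0, 0]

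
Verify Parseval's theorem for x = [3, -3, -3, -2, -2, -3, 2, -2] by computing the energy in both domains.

Time domain:
Σ|x[n]|² = |3|² + |-3|² + |-3|² + |-2|² + |-2|² + |-3|² + |2|² + |-2|² = 52.0000

Frequency domain:
(1/8)Σ|X[k]|² = (1/8)(|-10|² + |5+5i|² + |2+2i|² + |5-5i|² + |10|² + |5+5i|² + |2-2i|² + |5-5i|²) = (1/8)·416.0000 = 52.0000

Both sides agree, confirming Parseval's theorem.

Σ|x[n]|² = (1/N)Σ|X[k]|² = 52.0000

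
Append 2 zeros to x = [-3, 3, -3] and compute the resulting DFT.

Original 3-point DFT: [-3, -3.0000-5.1962i, -3.0000+5.1962i]
Zero-padded 5-point DFT provides frequency interpolation.

DFT_5([x, 0, ...]) = [-3, 0.3541-1.0898i, -6.3541-4.6165i, -6.3541+4.6165i, 0.3541+1.0898i]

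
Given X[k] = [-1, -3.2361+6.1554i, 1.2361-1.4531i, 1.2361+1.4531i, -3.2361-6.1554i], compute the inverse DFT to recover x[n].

x[n] = (1/5) Σ(k=0 to 4) X[k] · e^(2πikn/5)

Computing each x[n]:
x[0] = -1
x[1] = -3
x[2] = -1
x[3] = 3
x[4] = 1

x = [-1, -3, -1, 3, 1]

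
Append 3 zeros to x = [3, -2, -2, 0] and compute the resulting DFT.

Original 4-point DFT: [-1, 5+2i, 3, 5-2i]
Zero-padded 7-point DFT provides frequency interpolation.

DFT_7([x, 0, ...]) = [-1, 2.1981+3.5135i, 5.2470+1.0821i, 3.5550-0.6959i, 3.5550+0.6959i, 5.2470-1.0821i, 2.1981-3.5135i]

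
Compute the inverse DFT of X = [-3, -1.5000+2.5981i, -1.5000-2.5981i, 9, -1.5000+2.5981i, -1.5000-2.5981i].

x[n] = (1/6) Σ(k=0 to 5) X[k] · e^(2πikn/6)

Computing each x[n]:
x[0] = 0
x[1] = -2
x[2] = 0
x[3] = -2
x[4] = 3
x[5] = -2

x = [0, -2, 0, -2, 3, -2]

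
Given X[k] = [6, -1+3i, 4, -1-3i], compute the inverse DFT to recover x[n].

x[n] = (1/4) Σ(k=0 to 3) X[k] · e^(2πikn/4)

Computing each x[n]:
x[0] = 2
x[1] = -1
x[2] = 3
x[3] = 2

x = [2, -1, 3, 2]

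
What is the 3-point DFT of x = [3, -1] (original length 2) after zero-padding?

Original 2-point DFT: [2, 4]
Zero-padded 3-point DFT provides frequency interpolation.

DFT_3([x, 0, ...]) = [2, 3.5000+0.8660i, 3.5000-0.8660i]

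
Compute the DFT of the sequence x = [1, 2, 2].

X[k] = Σ(n=0 to 2) x[n] · ω_3^(nk)
where ω_3 = e^(-2πi/3)

Computing each X[k]:
X[0] = 5
X[1] = -1
X[2] = -1

X = [5, -1, -1]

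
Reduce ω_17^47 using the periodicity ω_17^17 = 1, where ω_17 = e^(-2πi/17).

Since ω_17^17 = 1, powers reduce modulo 17.
47 mod 17 = 13
So ω_17^47 = ω_17^13 = e^(-2πi·13/17)

ω_17^47 = ω_17^13 = 0.0923+0.9957i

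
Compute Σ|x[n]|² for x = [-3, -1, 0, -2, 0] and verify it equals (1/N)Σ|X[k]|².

Time domain:
Σ|x[n]|² = |-3|² + |-1|² + |0|² + |-2|² + |0|² = 14.0000

Frequency domain:
(1/5)Σ|X[k]|² = (1/5)(|-6|² + |-1.6910-0.2245i|² + |-2.8090+2.4899i|² + |-2.8090-2.4899i|² + |-1.6910+0.2245i|²) = (1/5)·70.0000 = 14.0000

Both sides agree, confirming Parseval's theorem.

Σ|x[n]|² = (1/N)Σ|X[k]|² = 14.0000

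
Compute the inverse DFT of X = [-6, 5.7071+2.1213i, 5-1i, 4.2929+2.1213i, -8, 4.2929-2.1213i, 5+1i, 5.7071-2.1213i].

x[n] = (1/8) Σ(k=0 to 7) X[k] · e^(2πikn/8)

Computing each x[n]:
x[0] = 2
x[1] = 0
x[2] = -3
x[3] = -1
x[4] = -3
x[5] = 1
x[6] = -3
x[7] = 1

x = [2, 0, -3, -1, -3, 1, -3, 1]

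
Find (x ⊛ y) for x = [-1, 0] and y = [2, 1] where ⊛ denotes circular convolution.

(x ⊛ y)[n] = Σ(m=0 to 1) x[m] · y[(n-m) mod 2]

Computing each output sample:
(x ⊛ y)[0] = -2
(x ⊛ y)[1] = -1

x ⊛ y = [-2, -1]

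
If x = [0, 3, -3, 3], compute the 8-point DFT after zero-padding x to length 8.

Original 4-point DFT: [3, 3, -9, 3]
Zero-padded 8-point DFT provides frequency interpolation.

DFT_8([x, 0, ...]) = [3, -1.2426i, 3, -7.2426i, -9, 7.2426i, 3, 1.2426i]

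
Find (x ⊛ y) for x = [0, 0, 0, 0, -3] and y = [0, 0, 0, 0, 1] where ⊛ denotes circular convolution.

(x ⊛ y)[n] = Σ(m=0 to 4) x[m] · y[(n-m) mod 5]

Computing each output sample:
(x ⊛ y)[0] = 0
(x ⊛ y)[1] = 0
(x ⊛ y)[2] = 0
(x ⊛ y)[3] = -3
(x ⊛ y)[4] = 0

x ⊛ y = [0, 0, 0, -3, 0]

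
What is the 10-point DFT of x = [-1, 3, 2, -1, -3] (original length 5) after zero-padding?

Original 5-point DFT: [0, -1.8090-7.4697i, -0.6910-0.6735i, -0.6910+0.6735i, -1.8090+7.4697i]
Zero-padded 10-point DFT provides frequency interpolation.

DFT_10([x, 0, ...]) = [0, 4.7812-0.9511i, -1.8090-7.4697i, -5.2812+0.5878i, -0.6910-0.6735i, -4, -0.6910+0.6735i, -5.2812-0.5878i, -1.8090+7.4697i, 4.7812+0.9511i]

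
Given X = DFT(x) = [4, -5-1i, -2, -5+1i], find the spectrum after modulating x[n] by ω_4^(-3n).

Modulation property: DFT(ω_4^(-3n)·x[n]) = X[(k-3) mod 4], so circularly shift X by 3 positions.

X[k-3] = [-5-1i, -2, -5+1i, 4]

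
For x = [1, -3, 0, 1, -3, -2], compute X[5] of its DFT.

X[5] = Σ(n=0 to 5) x[n] · ω_6^(5n) where ω_6 = e^(-2πi/6)
= (1)·ω_6^0 + (-3)·ω_6^5 + (0)·ω_6^10 + (1)·ω_6^15 + (-3)·ω_6^20 + (-2)·ω_6^25

X[5] = -1.0000+1.7321i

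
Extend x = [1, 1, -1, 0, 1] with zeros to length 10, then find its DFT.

Original 5-point DFT: [2, 2.4271+0.5878i, -0.9271-0.9511i, -0.9271+0.9511i, 2.4271-0.5878i]
Zero-padded 10-point DFT provides frequency interpolation.

DFT_10([x, 0, ...]) = [2, 0.6910-0.2245i, 2.4271+0.5878i, 1.8090-2.4899i, -0.9271-0.9511i, 0, -0.9271+0.9511i, 1.8090+2.4899i, 2.4271-0.5878i, 0.6910+0.2245i]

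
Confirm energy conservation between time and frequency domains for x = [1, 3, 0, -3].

Time domain:
Σ|x[n]|² = |1|² + |3|² + |0|² + |-3|² = 19.0000

Frequency domain:
(1/4)Σ|X[k]|² = (1/4)(|1|² + |1-6i|² + |1|² + |1+6i|²) = (1/4)·76.0000 = 19.0000

Both sides agree, confirming Parseval's theorem.

Σ|x[n]|² = (1/N)Σ|X[k]|² = 19.0000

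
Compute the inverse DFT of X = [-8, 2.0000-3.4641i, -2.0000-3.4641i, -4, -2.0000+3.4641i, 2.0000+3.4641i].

x[n] = (1/6) Σ(k=0 to 5) X[k] · e^(2πikn/6)

Computing each x[n]:
x[0] = -2
x[1] = 2
x[2] = -2
x[3] = -2
x[4] = -2
x[5] = -2

x = [-2, 2, -2, -2, -2, -2]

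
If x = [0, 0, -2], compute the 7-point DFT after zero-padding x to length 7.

Original 3-point DFT: [-2, 1.0000-1.7321i, 1.0000+1.7321i]
Zero-padded 7-point DFT provides frequency interpolation.

DFT_7([x, 0, ...]) = [-2, 0.4450+1.9499i, 1.8019-0.8678i, -1.2470-1.5637i, -1.2470+1.5637i, 1.8019+0.8678i, 0.4450-1.9499i]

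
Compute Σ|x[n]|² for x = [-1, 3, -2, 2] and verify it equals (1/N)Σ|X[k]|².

Time domain:
Σ|x[n]|² = |-1|² + |3|² + |-2|² + |2|² = 18.0000

Frequency domain:
(1/4)Σ|X[k]|² = (1/4)(|2|² + |1-1i|² + |-8|² + |1+1i|²) = (1/4)·72.0000 = 18.0000

Both sides agree, confirming Parseval's theorem.

Σ|x[n]|² = (1/N)Σ|X[k]|² = 18.0000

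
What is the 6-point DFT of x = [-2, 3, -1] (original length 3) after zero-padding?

Original 3-point DFT: [0, -3.0000-3.4641i, -3.0000+3.4641i]
Zero-padded 6-point DFT provides frequency interpolation.

DFT_6([x, 0, ...]) = [0, -1.7321i, -3.0000-3.4641i, -6, -3.0000+3.4641i, 1.7321i]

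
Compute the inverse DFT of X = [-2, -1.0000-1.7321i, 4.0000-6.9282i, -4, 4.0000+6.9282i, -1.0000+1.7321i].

x[n] = (1/6) Σ(k=0 to 5) X[k] · e^(2πikn/6)

Computing each x[n]:
x[0] = 0
x[1] = 2
x[2] = -3
x[3] = 2
x[4] = 0
x[5] = -3

x = [0, 2, -3, 2, 0, -3]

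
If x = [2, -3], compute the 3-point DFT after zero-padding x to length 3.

Original 2-point DFT: [-1, 5]
Zero-padded 3-point DFT provides frequency interpolation.

DFT_3([x, 0, ...]) = [-1, 3.5000+2.5981i, 3.5000-2.5981i]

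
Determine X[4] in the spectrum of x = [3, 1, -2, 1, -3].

X[4] = Σ(n=0 to 4) x[n] · ω_5^(4n) where ω_5 = e^(-2πi/5)
= (3)·ω_5^0 + (1)·ω_5^4 + (-2)·ω_5^8 + (1)·ω_5^12 + (-3)·ω_5^16

X[4] = 3.1910+2.0409i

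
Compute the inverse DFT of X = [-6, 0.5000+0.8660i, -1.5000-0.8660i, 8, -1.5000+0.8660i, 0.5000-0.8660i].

x[n] = (1/6) Σ(k=0 to 5) X[k] · e^(2πikn/6)

Computing each x[n]:
x[0] = 0
x[1] = -2
x[2] = 0
x[3] = -3
x[4] = 1
x[5] = -2

x = [0, -2, 0, -3, 1, -2]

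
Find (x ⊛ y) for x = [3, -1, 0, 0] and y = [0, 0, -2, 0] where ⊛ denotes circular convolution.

(x ⊛ y)[n] = Σ(m=0 to 3) x[m] · y[(n-m) mod 4]

Computing each output sample:
(x ⊛ y)[0] = 0
(x ⊛ y)[1] = 0
(x ⊛ y)[2] = -6
(x ⊛ y)[3] = 2

x ⊛ y = [0, 0, -6, 2]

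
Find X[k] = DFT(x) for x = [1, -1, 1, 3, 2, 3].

X[k] = Σ(n=0 to 5) x[n] · ω_6^(nk)
where ω_6 = e^(-2πi/6)

Computing each X[k]:
X[0] = 9
X[1] = -2.5000+4.3301i
X[2] = 1.5000+2.5981i
X[3] = -1
X[4] = 1.5000-2.5981i
X[5] = -2.5000-4.3301i

X = [9, -2.5000+4.3301i, 1.5000+2.5981i, -1, 1.5000-2.5981i, -2.5000-4.3301i]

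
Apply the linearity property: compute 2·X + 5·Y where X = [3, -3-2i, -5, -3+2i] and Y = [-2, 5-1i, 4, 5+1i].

By linearity: DFT(2x + 5y) = 2·DFT(x) + 5·DFT(y)
= 2·[3, -3-2i, -5, -3+2i] + 5·[-2, 5-1i, 4, 5+1i]

Computing element-wise:
Z[0] = 2·(3) + 5·(-2) = -4
Z[1] = 2·(-3-2i) + 5·(5-1i) = 19-9i
Z[2] = 2·(-5) + 5·(4) = 10
Z[3] = 2·(-3+2i) + 5·(5+1i) = 19+9i

DFT(2x + 5y) = 2·X + 5·Y = [-4, 19-9i, 10, 19+9i]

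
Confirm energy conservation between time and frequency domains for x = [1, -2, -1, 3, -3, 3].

Time domain:
Σ|x[n]|² = |1|² + |-2|² + |-1|² + |3|² + |-3|² + |3|² = 33.0000

Frequency domain:
(1/6)Σ|X[k]|² = (1/6)(|1|² + |0.5000+2.5981i|² + |5.5000+6.0622i|² + |-7|² + |5.5000-6.0622i|² + |0.5000-2.5981i|²) = (1/6)·198.0000 = 33.0000

Both sides agree, confirming Parseval's theorem.

Σ|x[n]|² = (1/N)Σ|X[k]|² = 33.0000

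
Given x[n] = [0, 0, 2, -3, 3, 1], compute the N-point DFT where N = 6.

X[k] = Σ(n=0 to 5) x[n] · ω_6^(nk)
where ω_6 = e^(-2πi/6)

Computing each X[k]:
X[0] = 3
X[1] = 1.0000+1.7321i
X[2] = -6
X[3] = 7
X[4] = -6
X[5] = 1.0000-1.7321i

X = [3, 1.0000+1.7321i, -6, 7, -6, 1.0000-1.7321i]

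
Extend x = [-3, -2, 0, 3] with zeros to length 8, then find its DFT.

Original 4-point DFT: [-2, -3+5i, -4, -3-5i]
Zero-padded 8-point DFT provides frequency interpolation.

DFT_8([x, 0, ...]) = [-2, -6.5355-0.7071i, -3+5i, 0.5355-0.7071i, -4, 0.5355+0.7071i, -3-5i, -6.5355+0.7071i]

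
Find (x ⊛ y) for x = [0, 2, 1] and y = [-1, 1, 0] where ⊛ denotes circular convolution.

(x ⊛ y)[n] = Σ(m=0 to 2) x[m] · y[(n-m) mod 3]

Computing each output sample:
(x ⊛ y)[0] = 1
(x ⊛ y)[1] = -2
(x ⊛ y)[2] = 1

x ⊛ y = [1, -2, 1]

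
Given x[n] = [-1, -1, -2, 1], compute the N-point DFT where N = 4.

X[k] = Σ(n=0 to 3) x[n] · ω_4^(nk)
where ω_4 = e^(-2πi/4)

Computing each X[k]:
X[0] = -3
X[1] = 1+2i
X[2] = -3
X[3] = 1-2i

X = [-3, 1+2i, -3, 1-2i]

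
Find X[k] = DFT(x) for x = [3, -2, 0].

X[k] = Σ(n=0 to 2) x[n] · ω_3^(nk)
where ω_3 = e^(-2πi/3)

Computing each X[k]:
X[0] = 1
X[1] = 4.0000+1.7321i
X[2] = 4.0000-1.7321i

X = [1, 4.0000+1.7321i, 4.0000-1.7321i]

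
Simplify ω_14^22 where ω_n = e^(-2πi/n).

Since ω_14^14 = 1, powers reduce modulo 14.
22 mod 14 = 8
So ω_14^22 = ω_14^8 = e^(-2πi·8/14)

ω_14^22 = ω_14^8 = -0.9010+0.4339i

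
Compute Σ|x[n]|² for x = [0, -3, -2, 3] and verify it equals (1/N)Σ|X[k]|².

Time domain:
Σ|x[n]|² = |0|² + |-3|² + |-2|² + |3|² = 22.0000

Frequency domain:
(1/4)Σ|X[k]|² = (1/4)(|-2|² + |2+6i|² + |-2|² + |2-6i|²) = (1/4)·88.0000 = 22.0000

Both sides agree, confirming Parseval's theorem.

Σ|x[n]|² = (1/N)Σ|X[k]|² = 22.0000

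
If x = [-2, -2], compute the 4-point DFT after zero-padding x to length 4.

Original 2-point DFT: [-4, 0]
Zero-padded 4-point DFT provides frequency interpolation.

DFT_4([x, 0, ...]) = [-4, -2+2i, 0, -2-2i]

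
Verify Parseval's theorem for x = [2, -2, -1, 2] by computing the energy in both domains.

Time domain:
Σ|x[n]|² = |2|² + |-2|² + |-1|² + |2|² = 13.0000

Frequency domain:
(1/4)Σ|X[k]|² = (1/4)(|1|² + |3+4i|² + |1|² + |3-4i|²) = (1/4)·52.0000 = 13.0000

Both sides agree, confirming Parseval's theorem.

Σ|x[n]|² = (1/N)Σ|X[k]|² = 13.0000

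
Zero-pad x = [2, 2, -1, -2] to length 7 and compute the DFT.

Original 4-point DFT: [1, 3-4i, 1, 3+4i]
Zero-padded 7-point DFT provides frequency interpolation.

DFT_7([x, 0, ...]) = [1, 5.2714+0.2790i, 1.2089-3.9474i, 0.0196+0.3003i, 0.0196-0.3003i, 1.2089+3.9474i, 5.2714-0.2790i]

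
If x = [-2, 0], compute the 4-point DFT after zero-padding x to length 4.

Original 2-point DFT: [-2, -2]
Zero-padded 4-point DFT provides frequency interpolation.

DFT_4([x, 0, ...]) = [-2, -2, -2, -2]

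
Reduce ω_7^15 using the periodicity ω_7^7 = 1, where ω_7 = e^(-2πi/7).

Since ω_7^7 = 1, powers reduce modulo 7.
15 mod 7 = 1
So ω_7^15 = ω_7^1 = e^(-2πi·1/7)

ω_7^15 = ω_7^1 = 0.6235-0.7818i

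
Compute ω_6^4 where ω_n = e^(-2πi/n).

ω_6^4 = e^(-2πi·4/6)
= cos(-2π·4/6) + i·sin(-2π·4/6)
= cos(-8π/6) + i·sin(-8π/6)

ω_6^4 = cos(-8π/6) + i·sin(-8π/6) = -0.5000+0.8660i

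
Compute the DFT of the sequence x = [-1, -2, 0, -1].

X[k] = Σ(n=0 to 3) x[n] · ω_4^(nk)
where ω_4 = e^(-2πi/4)

Computing each X[k]:
X[0] = -4
X[1] = -1+1i
X[2] = 2
X[3] = -1-1i

X = [-4, -1+1i, 2, -1-1i]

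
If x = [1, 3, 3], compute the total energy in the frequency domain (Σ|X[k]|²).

Parseval: Σ|x[n]|² = (1/N)Σ|X[k]|², so Σ|X[k]|² = N·Σ|x[n]|² = 3·19.0000

Σ|X[k]|² = N·Σ|x[n]|² = 3·19.0000 = 57.0000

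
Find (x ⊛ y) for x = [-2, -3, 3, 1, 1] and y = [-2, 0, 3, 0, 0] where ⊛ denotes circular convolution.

(x ⊛ y)[n] = Σ(m=0 to 4) x[m] · y[(n-m) mod 5]

Computing each output sample:
(x ⊛ y)[0] = 7
(x ⊛ y)[1] = 9
(x ⊛ y)[2] = -12
(x ⊛ y)[3] = -11
(x ⊛ y)[4] = 7

x ⊛ y = [7, 9, -12, -11, 7]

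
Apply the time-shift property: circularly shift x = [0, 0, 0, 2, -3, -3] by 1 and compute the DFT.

Time shift by 1: X_shifted[k] = ω_6^(1k) · X[k]
Shifted x = [-3, 0, 0, 0, 2, -3]

DFT(x[n-1]) = [-4, -5.5000-0.8660i, -2.5000-4.3301i, 2, -2.5000+4.3301i, -5.5000+0.8660i]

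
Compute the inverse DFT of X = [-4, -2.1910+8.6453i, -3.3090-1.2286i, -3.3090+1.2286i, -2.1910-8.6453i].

x[n] = (1/5) Σ(k=0 to 4) X[k] · e^(2πikn/5)

Computing each x[n]:
x[0] = -3
x[1] = -3
x[2] = -3
x[3] = 2
x[4] = 3

x = [-3, -3, -3, 2, 3]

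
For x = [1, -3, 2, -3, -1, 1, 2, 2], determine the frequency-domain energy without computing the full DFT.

Parseval: Σ|x[n]|² = (1/N)Σ|X[k]|², so Σ|X[k]|² = N·Σ|x[n]|² = 8·33.0000

Σ|X[k]|² = N·Σ|x[n]|² = 8·33.0000 = 264.0000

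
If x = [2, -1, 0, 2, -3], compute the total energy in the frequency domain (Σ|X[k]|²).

Parseval: Σ|x[n]|² = (1/N)Σ|X[k]|², so Σ|X[k]|² = N·Σ|x[n]|² = 5·18.0000

Σ|X[k]|² = N·Σ|x[n]|² = 5·18.0000 = 90.0000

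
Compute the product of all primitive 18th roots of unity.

The primitive 18th roots of unity are ω_18^k for k coprime to 18: k ∈ {1, 5, 7, 11, 13, 17}
Their product equals the constant term of the cyclotomic polynomial Φ_18(x) up to sign.
For n ≥ 3, the product of all primitive nth roots of unity is 1. (For n=1 it is 1; for n=2 it is -1.)

1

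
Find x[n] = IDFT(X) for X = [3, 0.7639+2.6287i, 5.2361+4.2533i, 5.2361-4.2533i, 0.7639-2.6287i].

x[n] = (1/5) Σ(k=0 to 4) X[k] · e^(2πikn/5)

Computing each x[n]:
x[0] = 3
x[1] = -3
x[2] = 2
x[3] = 0
x[4] = 1

x = [3, -3, 2, 0, 1]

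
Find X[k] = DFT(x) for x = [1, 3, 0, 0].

X[k] = Σ(n=0 to 3) x[n] · ω_4^(nk)
where ω_4 = e^(-2πi/4)

Computing each X[k]:
X[0] = 4
X[1] = 1-3i
X[2] = -2
X[3] = 1+3i

X = [4, 1-3i, -2, 1+3i]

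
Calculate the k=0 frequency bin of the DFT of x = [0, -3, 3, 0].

X[0] = Σ(n=0 to 3) x[n] · ω_4^0 = Σ x[n]
= (0) + (-3) + (3) + (0)

X[0] = 0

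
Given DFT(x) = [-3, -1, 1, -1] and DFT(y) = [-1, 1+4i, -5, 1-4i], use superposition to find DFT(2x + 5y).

By linearity: DFT(2x + 5y) = 2·DFT(x) + 5·DFT(y)
= 2·[-3, -1, 1, -1] + 5·[-1, 1+4i, -5, 1-4i]

Computing element-wise:
Z[0] = 2·(-3) + 5·(-1) = -11
Z[1] = 2·(-1) + 5·(1+4i) = 3+20i
Z[2] = 2·(1) + 5·(-5) = -23
Z[3] = 2·(-1) + 5·(1-4i) = 3-20i

DFT(2x + 5y) = 2·X + 5·Y = [-11, 3+20i, -23, 3-20i]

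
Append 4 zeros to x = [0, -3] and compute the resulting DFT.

Original 2-point DFT: [-3, 3]
Zero-padded 6-point DFT provides frequency interpolation.

DFT_6([x, 0, ...]) = [-3, -1.5000+2.5981i, 1.5000+2.5981i, 3, 1.5000-2.5981i, -1.5000-2.5981i]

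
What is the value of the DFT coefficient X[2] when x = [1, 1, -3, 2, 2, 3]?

X[2] = Σ(n=0 to 5) x[n] · ω_6^(2n) where ω_6 = e^(-2πi/6)
= (1)·ω_6^0 + (1)·ω_6^2 + (-3)·ω_6^4 + (2)·ω_6^6 + (2)·ω_6^8 + (3)·ω_6^10

X[2] = 1.5000-2.5981i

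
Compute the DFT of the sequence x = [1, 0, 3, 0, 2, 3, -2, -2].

X[k] = Σ(n=0 to 7) x[n] · ω_8^(nk)
where ω_8 = e^(-2πi/8)

Computing each X[k]:
X[0] = 5
X[1] = -4.5355-4.2929i
X[2] = 2-5i
X[3] = 2.5355+5.7071i
X[4] = 3
X[5] = 2.5355-5.7071i
X[6] = 2+5i
X[7] = -4.5355+4.2929i

X = [5, -4.5355-4.2929i, 2-5i, 2.5355+5.7071i, 3, 2.5355-5.7071i, 2+5i, -4.5355+4.2929i]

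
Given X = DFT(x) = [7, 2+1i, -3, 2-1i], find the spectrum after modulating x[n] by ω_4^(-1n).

Modulation property: DFT(ω_4^(-1n)·x[n]) = X[(k-1) mod 4], so circularly shift X by 1 positions.

X[k-1] = [2-1i, 7, 2+1i, -3]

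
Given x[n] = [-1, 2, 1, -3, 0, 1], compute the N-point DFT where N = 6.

X[k] = Σ(n=0 to 5) x[n] · ω_6^(nk)
where ω_6 = e^(-2πi/6)

Computing each X[k]:
X[0] = 0
X[1] = 3.0000-1.7321i
X[2] = -6
X[3] = 0
X[4] = -6
X[5] = 3.0000+1.7321i

X = [0, 3.0000-1.7321i, -6, 0, -6, 3.0000+1.7321i]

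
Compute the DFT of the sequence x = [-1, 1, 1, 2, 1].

X[k] = Σ(n=0 to 4) x[n] · ω_5^(nk)
where ω_5 = e^(-2πi/5)

Computing each X[k]:
X[0] = 4
X[1] = -2.8090+0.5878i
X[2] = -1.6910-0.9511i
X[3] = -1.6910+0.9511i
X[4] = -2.8090-0.5878i

X = [4, -2.8090+0.5878i, -1.6910-0.9511i, -1.6910+0.9511i, -2.8090-0.5878i]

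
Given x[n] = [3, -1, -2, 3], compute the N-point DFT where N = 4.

X[k] = Σ(n=0 to 3) x[n] · ω_4^(nk)
where ω_4 = e^(-2πi/4)

Computing each X[k]:
X[0] = 3
X[1] = 5+4i
X[2] = -1
X[3] = 5-4i

X = [3, 5+4i, -1, 5-4i]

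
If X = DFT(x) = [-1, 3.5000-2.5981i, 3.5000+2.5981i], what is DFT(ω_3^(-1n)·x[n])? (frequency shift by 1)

Modulation property: DFT(ω_3^(-1n)·x[n]) = X[(k-1) mod 3], so circularly shift X by 1 positions.

X[k-1] = [3.5000+2.5981i, -1, 3.5000-2.5981i]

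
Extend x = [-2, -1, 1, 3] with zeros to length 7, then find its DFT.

Original 4-point DFT: [1, -3+4i, -3, -3-4i]
Zero-padded 7-point DFT provides frequency interpolation.

DFT_7([x, 0, ...]) = [1, -5.5489-1.4947i, -0.8080+3.7543i, -1.1431-1.7091i, -1.1431+1.7091i, -0.8080-3.7543i, -5.5489+1.4947i]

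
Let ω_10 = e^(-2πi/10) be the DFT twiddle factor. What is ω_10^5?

ω_10^5 = e^(-2πi·5/10)
= cos(-2π·5/10) + i·sin(-2π·5/10)
= cos(-10π/10) + i·sin(-10π/10)

ω_10^5 = cos(-10π/10) + i·sin(-10π/10) = -1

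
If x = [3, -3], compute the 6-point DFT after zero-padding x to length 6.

Original 2-point DFT: [0, 6]
Zero-padded 6-point DFT provides frequency interpolation.

DFT_6([x, 0, ...]) = [0, 1.5000+2.5981i, 4.5000+2.5981i, 6, 4.5000-2.5981i, 1.5000-2.5981i]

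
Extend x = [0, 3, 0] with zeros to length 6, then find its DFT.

Original 3-point DFT: [3, -1.5000-2.5981i, -1.5000+2.5981i]
Zero-padded 6-point DFT provides frequency interpolation.

DFT_6([x, 0, ...]) = [3, 1.5000-2.5981i, -1.5000-2.5981i, -3, -1.5000+2.5981i, 1.5000+2.5981i]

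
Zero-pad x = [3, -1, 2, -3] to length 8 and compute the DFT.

Original 4-point DFT: [1, 1-2i, 9, 1+2i]
Zero-padded 8-point DFT provides frequency interpolation.

DFT_8([x, 0, ...]) = [1, 4.4142+0.8284i, 1-2i, 1.5858+4.8284i, 9, 1.5858-4.8284i, 1+2i, 4.4142-0.8284i]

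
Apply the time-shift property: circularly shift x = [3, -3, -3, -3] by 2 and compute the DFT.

Time shift by 2: X_shifted[k] = ω_4^(2k) · X[k]
Shifted x = [-3, -3, 3, -3]

DFT(x[n-2]) = [-6, -6, 6, -6]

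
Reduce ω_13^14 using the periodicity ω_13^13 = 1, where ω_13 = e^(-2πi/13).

Since ω_13^13 = 1, powers reduce modulo 13.
14 mod 13 = 1
So ω_13^14 = ω_13^1 = e^(-2πi·1/13)

ω_13^14 = ω_13^1 = 0.8855-0.4647i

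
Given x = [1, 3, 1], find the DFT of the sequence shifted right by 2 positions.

Time shift by 2: X_shifted[k] = ω_3^(2k) · X[k]
Shifted x = [3, 1, 1]

DFT(x[n-2]) = [5, 2, 2]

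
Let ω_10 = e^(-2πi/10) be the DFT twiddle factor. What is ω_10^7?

ω_10^7 = e^(-2πi·7/10)
= cos(-2π·7/10) + i·sin(-2π·7/10)
= cos(-14π/10) + i·sin(-14π/10)

ω_10^7 = cos(-14π/10) + i·sin(-14π/10) = -0.3090+0.9511i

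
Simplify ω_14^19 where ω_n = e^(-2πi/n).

Since ω_14^14 = 1, powers reduce modulo 14.
19 mod 14 = 5
So ω_14^19 = ω_14^5 = e^(-2πi·5/14)

ω_14^19 = ω_14^5 = -0.6235-0.7818i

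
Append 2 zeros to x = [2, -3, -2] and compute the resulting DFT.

Original 3-point DFT: [-3, 4.5000+0.8660i, 4.5000-0.8660i]
Zero-padded 5-point DFT provides frequency interpolation.

DFT_5([x, 0, ...]) = [-3, 2.6910+4.0287i, 3.8090-0.1388i, 3.8090+0.1388i, 2.6910-4.0287i]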